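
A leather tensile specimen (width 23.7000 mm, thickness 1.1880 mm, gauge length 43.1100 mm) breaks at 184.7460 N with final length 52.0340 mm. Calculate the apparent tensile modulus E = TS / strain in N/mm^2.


TS = F / (w * t) = 184.7460 / (23.7000 * 1.1880) = 6.5616 N/mm^2
strain = (Lf - L0) / L0 = (52.0340 - 43.1100) / 43.1100 = 0.2070
E = TS / strain = 6.5616 / 0.2070 = 31.6978 N/mm^2


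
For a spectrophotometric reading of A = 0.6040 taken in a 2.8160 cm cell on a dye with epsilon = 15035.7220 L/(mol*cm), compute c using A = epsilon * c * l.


Formula: c = A / (epsilon * l)
Substituting: c = 0.6040 / (15035.7220 * 2.8160)
Result: 1.4265e-05 mol/L


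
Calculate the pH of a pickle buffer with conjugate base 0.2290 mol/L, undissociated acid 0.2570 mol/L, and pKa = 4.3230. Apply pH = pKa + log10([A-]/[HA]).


ratio = [A-] / [HA] = 0.2290 / 0.2570 = 0.8911
log10(ratio) = -0.0500976
pH = pKa + log10(ratio) = 4.3230 - 0.0500976 = 4.2729


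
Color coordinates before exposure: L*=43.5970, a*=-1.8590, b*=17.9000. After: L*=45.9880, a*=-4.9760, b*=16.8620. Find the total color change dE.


dL = 2.3910, da = -3.1170, db = -1.0380
dE = sqrt(2.3910^2 + (-3.1170)^2 + (-1.0380)^2) = 4.0633


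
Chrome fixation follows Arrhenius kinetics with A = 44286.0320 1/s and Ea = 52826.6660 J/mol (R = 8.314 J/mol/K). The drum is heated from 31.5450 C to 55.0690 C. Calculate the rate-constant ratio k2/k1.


T1 = 31.5450 + 273.15 = 304.6950 K; T2 = 55.0690 + 273.15 = 328.2190 K
k1 = A * exp(-Ea/(R*T1)) = 44286.0320 * exp(-52826.6660/(8.314*304.6950)) = 3.8880e-05 1/s
k2 = A * exp(-Ea/(R*T2)) = 44286.0320 * exp(-52826.6660/(8.314*328.2190)) = 1.7331e-04 1/s
k2/k1 = 1.7331e-04 / 3.8880e-05 = 4.4576


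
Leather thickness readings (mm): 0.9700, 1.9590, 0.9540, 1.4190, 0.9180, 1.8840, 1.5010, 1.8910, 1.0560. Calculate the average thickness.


Formula: Average = sum / n
Substituting: Average = 12.5520 / 9
Result: 1.3947 mm


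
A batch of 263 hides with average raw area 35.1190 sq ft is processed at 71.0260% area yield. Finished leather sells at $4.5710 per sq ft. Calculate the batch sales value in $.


Raw_total = N * avg_area = 263 * 35.1190 = 9236.2970 sq ft
Finished = Raw_total * yield / 100 = 9236.2970 * 71.0260 / 100 = 6560.1723 sq ft
Value = Finished * price = 6560.1723 * 4.5710 = 29986.5476 $


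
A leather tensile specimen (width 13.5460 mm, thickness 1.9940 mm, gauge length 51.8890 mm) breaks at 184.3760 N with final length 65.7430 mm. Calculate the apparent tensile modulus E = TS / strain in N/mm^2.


TS = F / (w * t) = 184.3760 / (13.5460 * 1.9940) = 6.8260 N/mm^2
strain = (Lf - L0) / L0 = (65.7430 - 51.8890) / 51.8890 = 0.2670
E = TS / strain = 6.8260 / 0.2670 = 25.5663 N/mm^2


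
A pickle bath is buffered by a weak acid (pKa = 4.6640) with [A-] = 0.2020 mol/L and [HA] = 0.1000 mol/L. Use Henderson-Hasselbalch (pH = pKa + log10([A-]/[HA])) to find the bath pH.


ratio = [A-] / [HA] = 0.2020 / 0.1000 = 2.0200
log10(ratio) = 0.3054
pH = pKa + log10(ratio) = 4.6640 + 0.3054 = 4.9694


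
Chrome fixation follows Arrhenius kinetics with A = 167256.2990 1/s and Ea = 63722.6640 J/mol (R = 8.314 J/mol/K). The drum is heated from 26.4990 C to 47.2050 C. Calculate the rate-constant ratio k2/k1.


T1 = 26.4990 + 273.15 = 299.6490 K; T2 = 47.2050 + 273.15 = 320.3550 K
k1 = A * exp(-Ea/(R*T1)) = 167256.2990 * exp(-63722.6640/(8.314*299.6490)) = 1.3028e-06 1/s
k2 = A * exp(-Ea/(R*T2)) = 167256.2990 * exp(-63722.6640/(8.314*320.3550)) = 6.8058e-06 1/s
k2/k1 = 6.8058e-06 / 1.3028e-06 = 5.2239


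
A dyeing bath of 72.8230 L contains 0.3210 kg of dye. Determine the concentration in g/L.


Formula: Conc = dye_mass(kg) / volume(L) * 1000
Substituting: Conc = 0.3210 / 72.8230 * 1000
Result: 4.4079 g/L


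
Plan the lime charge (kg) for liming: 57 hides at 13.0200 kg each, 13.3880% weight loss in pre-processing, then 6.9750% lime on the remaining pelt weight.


Total_raw = N * avg_wt = 57 * 13.0200 = 742.1400 kg
Substrate = Total_raw * (1 - loss/100) = 742.1400 * (1 - 13.3880/100) = 642.7823 kg
Lime = Substrate * pct / 100 = 642.7823 * 6.9750 / 100 = 44.8341 kg


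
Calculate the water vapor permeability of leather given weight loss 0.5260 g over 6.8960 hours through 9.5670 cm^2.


Formula: WVP = loss / (area * time)
Substituting: WVP = 0.5260 / (9.5670 * 6.8960)
Result: 0.00797283 g/(cm^2*hr)


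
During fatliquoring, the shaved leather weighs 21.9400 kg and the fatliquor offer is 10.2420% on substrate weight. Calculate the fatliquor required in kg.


Formula: Fat = substrate * pct / 100
Substituting: Fat = 21.9400 * 10.2420 / 100
Result: 2.2471 kg


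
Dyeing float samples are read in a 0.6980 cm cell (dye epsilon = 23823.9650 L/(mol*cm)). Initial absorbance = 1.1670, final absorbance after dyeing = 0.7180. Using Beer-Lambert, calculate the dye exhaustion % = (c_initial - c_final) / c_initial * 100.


c_initial = A_i / (epsilon * l) = 1.1670 / (23823.9650 * 0.6980) = 7.0178e-05 mol/L
c_final = A_f / (epsilon * l) = 0.7180 / (23823.9650 * 0.6980) = 4.3177e-05 mol/L
Exhaustion = (c_initial - c_final) / c_initial * 100 = (7.0178e-05 - 4.3177e-05) / 7.0178e-05 * 100 = 38.4747 %


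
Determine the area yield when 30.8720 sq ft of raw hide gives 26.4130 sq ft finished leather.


Formula: Yield = finished / raw * 100
Substituting: Yield = 26.4130 / 30.8720 * 100
Result: 85.5565 %


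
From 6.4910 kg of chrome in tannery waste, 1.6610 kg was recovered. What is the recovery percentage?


Formula: Recovery = recovered / input * 100
Substituting: Recovery = 1.6610 / 6.4910 * 100
Result: 25.5893 %


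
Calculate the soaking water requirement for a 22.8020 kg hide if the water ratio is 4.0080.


Formula: Water = hide_weight * ratio
Substituting: Water = 22.8020 * 4.0080
Result: 91.3904 kg


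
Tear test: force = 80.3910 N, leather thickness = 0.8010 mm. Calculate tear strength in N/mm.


Formula: Tear strength = force / thickness
Substituting: Tear strength = 80.3910 / 0.8010
Result: 100.3633 N/mm


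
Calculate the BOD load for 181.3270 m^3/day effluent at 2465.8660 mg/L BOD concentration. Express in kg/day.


Formula: BOD_load = volume * conc / 1000
Substituting: BOD_load = 181.3270 * 2465.8660 / 1000
Result: 447.1281 kg/day


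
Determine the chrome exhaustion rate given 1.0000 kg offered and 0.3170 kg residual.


Formula: Uptake = (offered - residual) / offered * 100
Substituting: Uptake = (1.0000 - 0.3170) / 1.0000 * 100
Result: 68.3000 %


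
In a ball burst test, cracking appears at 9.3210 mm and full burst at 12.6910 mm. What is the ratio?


Formula: Ratio = crack / burst
Substituting: Ratio = 9.3210 / 12.6910
Result: 0.7345


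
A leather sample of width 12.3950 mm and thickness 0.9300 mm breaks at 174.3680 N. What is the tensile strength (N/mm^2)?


Formula: TS = force / (width * thickness)
Substituting: TS = 174.3680 / (12.3950 * 0.9300)
Result: 15.1265 N/mm^2


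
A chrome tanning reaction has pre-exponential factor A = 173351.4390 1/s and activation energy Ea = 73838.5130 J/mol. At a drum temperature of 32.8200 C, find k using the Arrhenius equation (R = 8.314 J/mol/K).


T_K = T_C + 273.15 = 32.8200 + 273.15 = 305.9700 K
exponent = -Ea / (R * T_K) = -73838.5130 / (8.314 * 305.9700) = -29.0265
k = A * exp(exponent) = 173351.4390 * exp(-29.0265) = 4.2943e-08 1/s


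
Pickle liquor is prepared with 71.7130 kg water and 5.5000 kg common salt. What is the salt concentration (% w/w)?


Formula: Conc = salt / (water + salt) * 100
Substituting: Conc = 5.5000 / (71.7130 + 5.5000) * 100
Result: 7.1232 %


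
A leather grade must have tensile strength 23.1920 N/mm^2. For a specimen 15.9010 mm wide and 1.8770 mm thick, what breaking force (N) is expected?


Formula: F = TS * w * t
Substituting: F = 23.1920 * 15.9010 * 1.8770
Result: 692.1925 N


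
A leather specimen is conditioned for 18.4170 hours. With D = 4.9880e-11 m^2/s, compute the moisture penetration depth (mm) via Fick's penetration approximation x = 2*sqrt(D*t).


t = 18.4170 hr * 3600 = 66301.2000 s
D * t = 4.9880e-11 * 66301.2000 = 3.3071e-06
x = 2 * sqrt(D*t) = 2 * sqrt(3.3071e-06) = 0.00363709 m = 3.6371 mm


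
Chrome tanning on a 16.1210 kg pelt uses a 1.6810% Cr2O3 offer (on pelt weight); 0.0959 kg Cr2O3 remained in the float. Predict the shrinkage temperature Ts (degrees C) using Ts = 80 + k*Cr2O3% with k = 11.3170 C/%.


Offered = pelt * offer_pct / 100 = 16.1210 * 1.6810 / 100 = 0.2710 kg
Uptake = offered - residual = 0.2710 - 0.0959 = 0.1751 kg
Cr2O3% on pelt = uptake / pelt * 100 = 0.1751 / 16.1210 * 100 = 1.0861 %
Ts = 80 + k * Cr2O3% = 80 + 11.3170 * 1.0861 = 92.2917 C


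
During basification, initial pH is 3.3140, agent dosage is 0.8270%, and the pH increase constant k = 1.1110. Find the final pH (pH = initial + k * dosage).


Formula: pH_final = pH_initial + k * base_pct
Substituting: pH_final = 3.3140 + 1.1110 * 0.8270
Result: 4.2328


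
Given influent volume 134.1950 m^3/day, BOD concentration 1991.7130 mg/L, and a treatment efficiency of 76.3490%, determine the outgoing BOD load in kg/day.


Load_in = volume * conc / 1000 = 134.1950 * 1991.7130 / 1000 = 267.2779 kg/day
Removed = Load_in * eff / 100 = 267.2779 * 76.3490 / 100 = 204.0640 kg/day
Load_out = Load_in - Removed = 267.2779 - 204.0640 = 63.2139 kg/day


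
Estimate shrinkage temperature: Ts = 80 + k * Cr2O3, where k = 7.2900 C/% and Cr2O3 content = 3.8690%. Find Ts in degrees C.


Formula: Ts = 80 + k * Cr2O3
Substituting: Ts = 80 + 7.2900 * 3.8690
Result: 108.2050 C


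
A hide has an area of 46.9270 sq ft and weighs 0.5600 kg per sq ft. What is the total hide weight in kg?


Formula: Weight = area * weight_per_sqft
Substituting: Weight = 46.9270 * 0.5600
Result: 26.2791 kg


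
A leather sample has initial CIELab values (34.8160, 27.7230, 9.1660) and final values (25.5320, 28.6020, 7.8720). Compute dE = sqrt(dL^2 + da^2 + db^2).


dL = -9.2840, da = 0.8790, db = -1.2940
dE = sqrt((-9.2840)^2 + 0.8790^2 + (-1.2940)^2) = 9.4149


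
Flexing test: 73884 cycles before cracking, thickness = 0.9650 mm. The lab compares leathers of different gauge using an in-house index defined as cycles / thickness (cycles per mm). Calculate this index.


Formula: Index = cycles / thickness
Substituting: Index = 73884 / 0.9650
Result: 76563.7306 cycles/mm


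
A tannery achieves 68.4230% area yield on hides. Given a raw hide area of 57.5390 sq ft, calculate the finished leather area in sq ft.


Formula: finished = raw * yield / 100
Substituting: finished = 57.5390 * 68.4230 / 100
Result: 39.3699 sq ft


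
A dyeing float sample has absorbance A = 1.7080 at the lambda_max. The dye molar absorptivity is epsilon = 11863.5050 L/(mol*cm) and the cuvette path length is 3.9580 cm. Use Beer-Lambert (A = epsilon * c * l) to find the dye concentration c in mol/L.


Formula: c = A / (epsilon * l)
Substituting: c = 1.7080 / (11863.5050 * 3.9580)
Result: 3.6375e-05 mol/L


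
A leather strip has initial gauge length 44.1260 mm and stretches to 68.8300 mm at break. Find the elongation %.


Formula: Elongation = (Lf - L0) / L0 * 100
Substituting: Elongation = (68.8300 - 44.1260) / 44.1260 * 100
Result: 55.9851 %


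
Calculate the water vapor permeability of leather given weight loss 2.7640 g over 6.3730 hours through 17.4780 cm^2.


Formula: WVP = loss / (area * time)
Substituting: WVP = 2.7640 / (17.4780 * 6.3730)
Result: 0.0248143 g/(cm^2*hr)


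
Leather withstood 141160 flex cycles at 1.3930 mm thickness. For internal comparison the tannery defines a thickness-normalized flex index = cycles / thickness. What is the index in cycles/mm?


Formula: Index = cycles / thickness
Substituting: Index = 141160 / 1.3930
Result: 101335.2477 cycles/mm


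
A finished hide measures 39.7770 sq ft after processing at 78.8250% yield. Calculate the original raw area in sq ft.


Formula: raw = finished * 100 / yield
Substituting: raw = 39.7770 * 100 / 78.8250
Result: 50.4624 sq ft


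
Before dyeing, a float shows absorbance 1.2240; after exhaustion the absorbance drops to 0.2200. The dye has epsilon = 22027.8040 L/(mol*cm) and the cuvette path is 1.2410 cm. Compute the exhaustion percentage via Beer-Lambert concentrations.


c_initial = A_i / (epsilon * l) = 1.2240 / (22027.8040 * 1.2410) = 4.4775e-05 mol/L
c_final = A_f / (epsilon * l) = 0.2200 / (22027.8040 * 1.2410) = 8.0478e-06 mol/L
Exhaustion = (c_initial - c_final) / c_initial * 100 = (4.4775e-05 - 8.0478e-06) / 4.4775e-05 * 100 = 82.0261 %


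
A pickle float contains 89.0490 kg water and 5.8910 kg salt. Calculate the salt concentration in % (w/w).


Formula: Conc = salt / (water + salt) * 100
Substituting: Conc = 5.8910 / (89.0490 + 5.8910) * 100
Result: 6.2050 %


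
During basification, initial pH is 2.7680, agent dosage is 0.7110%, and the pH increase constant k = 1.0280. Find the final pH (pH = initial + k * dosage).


Formula: pH_final = pH_initial + k * base_pct
Substituting: pH_final = 2.7680 + 1.0280 * 0.7110
Result: 3.4989


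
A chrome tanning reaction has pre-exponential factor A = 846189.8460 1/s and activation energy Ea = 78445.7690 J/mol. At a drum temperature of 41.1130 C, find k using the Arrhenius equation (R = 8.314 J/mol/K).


T_K = T_C + 273.15 = 41.1130 + 273.15 = 314.2630 K
exponent = -Ea / (R * T_K) = -78445.7690 / (8.314 * 314.2630) = -30.0238
k = A * exp(exponent) = 846189.8460 * exp(-30.0238) = 7.7318e-08 1/s


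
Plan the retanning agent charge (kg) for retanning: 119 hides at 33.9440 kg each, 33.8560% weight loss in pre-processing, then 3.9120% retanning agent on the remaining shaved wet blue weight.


Total_raw = N * avg_wt = 119 * 33.9440 = 4039.3360 kg
Substrate = Total_raw * (1 - loss/100) = 4039.3360 * (1 - 33.8560/100) = 2671.7784 kg
Retan = Substrate * pct / 100 = 2671.7784 * 3.9120 / 100 = 104.5200 kg


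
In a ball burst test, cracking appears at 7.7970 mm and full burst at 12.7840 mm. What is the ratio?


Formula: Ratio = crack / burst
Substituting: Ratio = 7.7970 / 12.7840
Result: 0.6099


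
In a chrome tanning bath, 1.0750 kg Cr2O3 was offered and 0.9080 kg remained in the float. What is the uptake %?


Formula: Uptake = (offered - residual) / offered * 100
Substituting: Uptake = (1.0750 - 0.9080) / 1.0750 * 100
Result: 15.5349 %


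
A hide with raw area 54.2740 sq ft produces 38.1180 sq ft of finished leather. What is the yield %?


Formula: Yield = finished / raw * 100
Substituting: Yield = 38.1180 / 54.2740 * 100
Result: 70.2325 %


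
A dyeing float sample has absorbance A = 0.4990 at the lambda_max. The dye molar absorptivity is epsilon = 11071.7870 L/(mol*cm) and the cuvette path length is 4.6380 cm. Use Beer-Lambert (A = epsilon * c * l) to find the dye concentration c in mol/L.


Formula: c = A / (epsilon * l)
Substituting: c = 0.4990 / (11071.7870 * 4.6380)
Result: 9.7174e-06 mol/L


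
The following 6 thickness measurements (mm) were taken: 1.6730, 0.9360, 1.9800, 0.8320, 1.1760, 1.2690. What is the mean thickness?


Formula: Average = sum / n
Substituting: Average = 7.8660 / 6
Result: 1.3110 mm


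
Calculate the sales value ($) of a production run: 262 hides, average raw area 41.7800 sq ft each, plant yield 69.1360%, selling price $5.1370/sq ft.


Raw_total = N * avg_area = 262 * 41.7800 = 10946.3600 sq ft
Finished = Raw_total * yield / 100 = 10946.3600 * 69.1360 / 100 = 7567.8754 sq ft
Value = Finished * price = 7567.8754 * 5.1370 = 38876.1762 $


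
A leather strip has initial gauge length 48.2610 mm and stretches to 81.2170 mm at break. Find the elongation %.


Formula: Elongation = (Lf - L0) / L0 * 100
Substituting: Elongation = (81.2170 - 48.2610) / 48.2610 * 100
Result: 68.2870 %


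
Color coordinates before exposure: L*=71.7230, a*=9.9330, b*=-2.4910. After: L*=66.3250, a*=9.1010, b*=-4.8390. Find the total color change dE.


dL = -5.3980, da = -0.8320, db = -2.3480
dE = sqrt((-5.3980)^2 + (-0.8320)^2 + (-2.3480)^2) = 5.9451


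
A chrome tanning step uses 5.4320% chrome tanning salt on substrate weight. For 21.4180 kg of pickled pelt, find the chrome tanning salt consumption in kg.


Formula: Chrome = substrate * pct / 100
Substituting: Chrome = 21.4180 * 5.4320 / 100
Result: 1.1634 kg


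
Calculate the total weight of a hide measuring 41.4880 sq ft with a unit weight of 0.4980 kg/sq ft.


Formula: Weight = area * weight_per_sqft
Substituting: Weight = 41.4880 * 0.4980
Result: 20.6610 kg


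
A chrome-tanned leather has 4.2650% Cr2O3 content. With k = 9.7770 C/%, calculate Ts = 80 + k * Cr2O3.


Formula: Ts = 80 + k * Cr2O3
Substituting: Ts = 80 + 9.7770 * 4.2650
Result: 121.6989 C


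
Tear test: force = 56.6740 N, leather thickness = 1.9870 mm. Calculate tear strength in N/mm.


Formula: Tear strength = force / thickness
Substituting: Tear strength = 56.6740 / 1.9870
Result: 28.5224 N/mm


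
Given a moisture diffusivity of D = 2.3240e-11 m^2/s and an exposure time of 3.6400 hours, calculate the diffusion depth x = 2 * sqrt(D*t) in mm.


t = 3.6400 hr * 3600 = 13104.0000 s
D * t = 2.3240e-11 * 13104.0000 = 3.0454e-07
x = 2 * sqrt(D*t) = 2 * sqrt(3.0454e-07) = 0.0011037 m = 1.1037 mm


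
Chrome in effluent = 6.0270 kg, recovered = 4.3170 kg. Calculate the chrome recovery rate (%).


Formula: Recovery = recovered / input * 100
Substituting: Recovery = 4.3170 / 6.0270 * 100
Result: 71.6277 %


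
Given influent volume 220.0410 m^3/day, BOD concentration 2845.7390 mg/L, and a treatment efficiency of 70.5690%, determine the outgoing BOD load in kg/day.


Load_in = volume * conc / 1000 = 220.0410 * 2845.7390 / 1000 = 626.1793 kg/day
Removed = Load_in * eff / 100 = 626.1793 * 70.5690 / 100 = 441.8884 kg/day
Load_out = Load_in - Removed = 626.1793 - 441.8884 = 184.2908 kg/day


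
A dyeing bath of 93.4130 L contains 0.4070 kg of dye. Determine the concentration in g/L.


Formula: Conc = dye_mass(kg) / volume(L) * 1000
Substituting: Conc = 0.4070 / 93.4130 * 1000
Result: 4.3570 g/L


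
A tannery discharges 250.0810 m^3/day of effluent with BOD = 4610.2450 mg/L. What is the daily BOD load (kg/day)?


Formula: BOD_load = volume * conc / 1000
Substituting: BOD_load = 250.0810 * 4610.2450 / 1000
Result: 1152.9347 kg/day


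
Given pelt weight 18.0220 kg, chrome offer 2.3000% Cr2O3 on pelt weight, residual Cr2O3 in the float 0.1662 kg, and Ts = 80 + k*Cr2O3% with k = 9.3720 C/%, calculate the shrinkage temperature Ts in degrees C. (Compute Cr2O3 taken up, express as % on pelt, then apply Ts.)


Offered = pelt * offer_pct / 100 = 18.0220 * 2.3000 / 100 = 0.4145 kg
Uptake = offered - residual = 0.4145 - 0.1662 = 0.2483 kg
Cr2O3% on pelt = uptake / pelt * 100 = 0.2483 / 18.0220 * 100 = 1.3778 %
Ts = 80 + k * Cr2O3% = 80 + 9.3720 * 1.3778 = 92.9127 C


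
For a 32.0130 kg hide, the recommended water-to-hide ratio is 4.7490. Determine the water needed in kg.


Formula: Water = hide_weight * ratio
Substituting: Water = 32.0130 * 4.7490
Result: 152.0297 kg


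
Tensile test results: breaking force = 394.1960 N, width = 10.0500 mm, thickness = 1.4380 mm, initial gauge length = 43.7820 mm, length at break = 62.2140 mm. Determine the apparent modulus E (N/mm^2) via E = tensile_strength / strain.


TS = F / (w * t) = 394.1960 / (10.0500 * 1.4380) = 27.2764 N/mm^2
strain = (Lf - L0) / L0 = (62.2140 - 43.7820) / 43.7820 = 0.4210
E = TS / strain = 27.2764 / 0.4210 = 64.7904 N/mm^2


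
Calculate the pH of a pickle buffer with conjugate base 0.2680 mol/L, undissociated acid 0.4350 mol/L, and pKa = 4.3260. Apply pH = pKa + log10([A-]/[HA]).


ratio = [A-] / [HA] = 0.2680 / 0.4350 = 0.6161
log10(ratio) = -0.2104
pH = pKa + log10(ratio) = 4.3260 - 0.2104 = 4.1156


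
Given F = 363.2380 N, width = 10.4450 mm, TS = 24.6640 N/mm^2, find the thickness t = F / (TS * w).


Formula: t = F / (TS * w)
Substituting: t = 363.2380 / (24.6640 * 10.4450)
Result: 1.4100 mm


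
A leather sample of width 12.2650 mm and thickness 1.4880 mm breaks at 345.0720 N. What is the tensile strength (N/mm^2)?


Formula: TS = force / (width * thickness)
Substituting: TS = 345.0720 / (12.2650 * 1.4880)
Result: 18.9077 N/mm^2


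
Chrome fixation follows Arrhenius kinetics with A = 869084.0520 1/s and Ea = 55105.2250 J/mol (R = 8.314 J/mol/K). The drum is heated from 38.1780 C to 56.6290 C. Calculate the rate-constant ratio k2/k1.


T1 = 38.1780 + 273.15 = 311.3280 K; T2 = 56.6290 + 273.15 = 329.7790 K
k1 = A * exp(-Ea/(R*T1)) = 869084.0520 * exp(-55105.2250/(8.314*311.3280)) = 4.9336e-04 1/s
k2 = A * exp(-Ea/(R*T2)) = 869084.0520 * exp(-55105.2250/(8.314*329.7790)) = 0.00162357 1/s
k2/k1 = 0.00162357 / 4.9336e-04 = 3.2908


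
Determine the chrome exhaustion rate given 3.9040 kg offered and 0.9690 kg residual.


Formula: Uptake = (offered - residual) / offered * 100
Substituting: Uptake = (3.9040 - 0.9690) / 3.9040 * 100
Result: 75.1793 %


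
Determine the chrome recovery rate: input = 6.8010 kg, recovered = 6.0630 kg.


Formula: Recovery = recovered / input * 100
Substituting: Recovery = 6.0630 / 6.8010 * 100
Result: 89.1487 %


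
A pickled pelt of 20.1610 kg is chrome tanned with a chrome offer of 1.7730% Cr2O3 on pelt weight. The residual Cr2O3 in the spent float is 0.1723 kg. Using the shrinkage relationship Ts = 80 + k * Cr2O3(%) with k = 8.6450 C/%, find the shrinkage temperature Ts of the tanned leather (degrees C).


Offered = pelt * offer_pct / 100 = 20.1610 * 1.7730 / 100 = 0.3575 kg
Uptake = offered - residual = 0.3575 - 0.1723 = 0.1852 kg
Cr2O3% on pelt = uptake / pelt * 100 = 0.1852 / 20.1610 * 100 = 0.9184 %
Ts = 80 + k * Cr2O3% = 80 + 8.6450 * 0.9184 = 87.9394 C


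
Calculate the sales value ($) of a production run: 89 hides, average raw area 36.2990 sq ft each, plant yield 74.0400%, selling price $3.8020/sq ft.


Raw_total = N * avg_area = 89 * 36.2990 = 3230.6110 sq ft
Finished = Raw_total * yield / 100 = 3230.6110 * 74.0400 / 100 = 2391.9444 sq ft
Value = Finished * price = 2391.9444 * 3.8020 = 9094.1725 $


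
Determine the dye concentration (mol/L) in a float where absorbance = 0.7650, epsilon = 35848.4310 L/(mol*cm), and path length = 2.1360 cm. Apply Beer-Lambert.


Formula: c = A / (epsilon * l)
Substituting: c = 0.7650 / (35848.4310 * 2.1360)
Result: 9.9906e-06 mol/L


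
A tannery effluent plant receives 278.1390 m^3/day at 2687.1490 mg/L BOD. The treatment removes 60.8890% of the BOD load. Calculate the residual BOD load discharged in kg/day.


Load_in = volume * conc / 1000 = 278.1390 * 2687.1490 / 1000 = 747.4009 kg/day
Removed = Load_in * eff / 100 = 747.4009 * 60.8890 / 100 = 455.0850 kg/day
Load_out = Load_in - Removed = 747.4009 - 455.0850 = 292.3160 kg/day


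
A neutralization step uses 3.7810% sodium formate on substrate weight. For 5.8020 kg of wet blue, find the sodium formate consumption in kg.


Formula: Neutralizer = substrate * pct / 100
Substituting: Neutralizer = 5.8020 * 3.7810 / 100
Result: 0.2194 kg


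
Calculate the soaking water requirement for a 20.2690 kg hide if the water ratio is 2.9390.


Formula: Water = hide_weight * ratio
Substituting: Water = 20.2690 * 2.9390
Result: 59.5706 kg


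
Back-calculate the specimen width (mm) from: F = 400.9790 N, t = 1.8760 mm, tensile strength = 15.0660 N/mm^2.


Formula: w = F / (TS * t)
Substituting: w = 400.9790 / (15.0660 * 1.8760)
Result: 14.1870 mm


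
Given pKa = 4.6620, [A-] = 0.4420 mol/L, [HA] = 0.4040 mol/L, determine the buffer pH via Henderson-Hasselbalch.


ratio = [A-] / [HA] = 0.4420 / 0.4040 = 1.0941
log10(ratio) = 0.0390409
pH = pKa + log10(ratio) = 4.6620 + 0.0390409 = 4.7010


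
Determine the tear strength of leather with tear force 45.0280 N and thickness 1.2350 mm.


Formula: Tear strength = force / thickness
Substituting: Tear strength = 45.0280 / 1.2350
Result: 36.4599 N/mm


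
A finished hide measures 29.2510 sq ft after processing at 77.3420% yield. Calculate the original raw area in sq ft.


Formula: raw = finished * 100 / yield
Substituting: raw = 29.2510 * 100 / 77.3420
Result: 37.8203 sq ft


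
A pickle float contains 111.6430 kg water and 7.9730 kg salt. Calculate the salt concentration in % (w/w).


Formula: Conc = salt / (water + salt) * 100
Substituting: Conc = 7.9730 / (111.6430 + 7.9730) * 100
Result: 6.6655 %


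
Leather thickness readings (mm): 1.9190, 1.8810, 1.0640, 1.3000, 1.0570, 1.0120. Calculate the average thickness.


Formula: Average = sum / n
Substituting: Average = 8.2330 / 6
Result: 1.3722 mm


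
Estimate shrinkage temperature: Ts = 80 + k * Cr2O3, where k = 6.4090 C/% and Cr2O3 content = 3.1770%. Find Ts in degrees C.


Formula: Ts = 80 + k * Cr2O3
Substituting: Ts = 80 + 6.4090 * 3.1770
Result: 100.3614 C


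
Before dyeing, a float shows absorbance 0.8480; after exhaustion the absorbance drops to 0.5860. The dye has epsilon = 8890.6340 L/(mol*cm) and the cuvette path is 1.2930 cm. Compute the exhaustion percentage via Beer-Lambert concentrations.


c_initial = A_i / (epsilon * l) = 0.8480 / (8890.6340 * 1.2930) = 7.3767e-05 mol/L
c_final = A_f / (epsilon * l) = 0.5860 / (8890.6340 * 1.2930) = 5.0976e-05 mol/L
Exhaustion = (c_initial - c_final) / c_initial * 100 = (7.3767e-05 - 5.0976e-05) / 7.3767e-05 * 100 = 30.8962 %


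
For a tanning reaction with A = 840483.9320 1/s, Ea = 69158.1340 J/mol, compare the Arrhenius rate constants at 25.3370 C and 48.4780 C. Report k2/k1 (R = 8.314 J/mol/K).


T1 = 25.3370 + 273.15 = 298.4870 K; T2 = 48.4780 + 273.15 = 321.6280 K
k1 = A * exp(-Ea/(R*T1)) = 840483.9320 * exp(-69158.1340/(8.314*298.4870)) = 6.6306e-07 1/s
k2 = A * exp(-Ea/(R*T2)) = 840483.9320 * exp(-69158.1340/(8.314*321.6280)) = 4.9245e-06 1/s
k2/k1 = 4.9245e-06 / 6.6306e-07 = 7.4268


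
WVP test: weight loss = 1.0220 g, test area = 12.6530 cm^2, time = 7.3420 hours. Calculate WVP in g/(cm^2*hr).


Formula: WVP = loss / (area * time)
Substituting: WVP = 1.0220 / (12.6530 * 7.3420)
Result: 0.0110013 g/(cm^2*hr)


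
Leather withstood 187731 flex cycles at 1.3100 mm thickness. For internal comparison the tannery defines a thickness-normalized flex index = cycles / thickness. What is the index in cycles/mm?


Formula: Index = cycles / thickness
Substituting: Index = 187731 / 1.3100
Result: 143306.1069 cycles/mm


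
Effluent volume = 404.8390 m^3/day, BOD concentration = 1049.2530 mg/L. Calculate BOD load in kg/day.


Formula: BOD_load = volume * conc / 1000
Substituting: BOD_load = 404.8390 * 1049.2530 / 1000
Result: 424.7785 kg/day


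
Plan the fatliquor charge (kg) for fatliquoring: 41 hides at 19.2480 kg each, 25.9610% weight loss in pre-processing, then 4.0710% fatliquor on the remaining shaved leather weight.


Total_raw = N * avg_wt = 41 * 19.2480 = 789.1680 kg
Substrate = Total_raw * (1 - loss/100) = 789.1680 * (1 - 25.9610/100) = 584.2921 kg
Fat = Substrate * pct / 100 = 584.2921 * 4.0710 / 100 = 23.7865 kg


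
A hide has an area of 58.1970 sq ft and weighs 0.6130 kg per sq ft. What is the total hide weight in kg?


Formula: Weight = area * weight_per_sqft
Substituting: Weight = 58.1970 * 0.6130
Result: 35.6748 kg


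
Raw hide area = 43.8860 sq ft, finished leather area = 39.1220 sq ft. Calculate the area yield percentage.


Formula: Yield = finished / raw * 100
Substituting: Yield = 39.1220 / 43.8860 * 100
Result: 89.1446 %


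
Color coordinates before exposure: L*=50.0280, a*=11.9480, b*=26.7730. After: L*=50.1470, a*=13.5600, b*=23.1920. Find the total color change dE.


dL = 0.1190, da = 1.6120, db = -3.5810
dE = sqrt(0.1190^2 + 1.6120^2 + (-3.5810)^2) = 3.9289


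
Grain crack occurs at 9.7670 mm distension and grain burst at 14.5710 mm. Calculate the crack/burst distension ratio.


Formula: Ratio = crack / burst
Substituting: Ratio = 9.7670 / 14.5710
Result: 0.6703


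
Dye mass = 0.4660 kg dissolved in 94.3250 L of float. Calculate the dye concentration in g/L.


Formula: Conc = dye_mass(kg) / volume(L) * 1000
Substituting: Conc = 0.4660 / 94.3250 * 1000
Result: 4.9404 g/L


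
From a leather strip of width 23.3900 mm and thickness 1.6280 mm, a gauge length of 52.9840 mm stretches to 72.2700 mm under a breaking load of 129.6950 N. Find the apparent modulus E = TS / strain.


TS = F / (w * t) = 129.6950 / (23.3900 * 1.6280) = 3.4060 N/mm^2
strain = (Lf - L0) / L0 = (72.2700 - 52.9840) / 52.9840 = 0.3640
E = TS / strain = 3.4060 / 0.3640 = 9.3571 N/mm^2


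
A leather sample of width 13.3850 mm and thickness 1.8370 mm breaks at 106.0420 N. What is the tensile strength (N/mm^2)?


Formula: TS = force / (width * thickness)
Substituting: TS = 106.0420 / (13.3850 * 1.8370)
Result: 4.3127 N/mm^2


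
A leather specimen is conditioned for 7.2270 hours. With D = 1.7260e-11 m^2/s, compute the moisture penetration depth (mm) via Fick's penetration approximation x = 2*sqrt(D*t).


t = 7.2270 hr * 3600 = 26017.2000 s
D * t = 1.7260e-11 * 26017.2000 = 4.4906e-07
x = 2 * sqrt(D*t) = 2 * sqrt(4.4906e-07) = 0.00134023 m = 1.3402 mm


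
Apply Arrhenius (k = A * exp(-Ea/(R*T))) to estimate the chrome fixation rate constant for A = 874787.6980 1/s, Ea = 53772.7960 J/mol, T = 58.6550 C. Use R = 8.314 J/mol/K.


T_K = T_C + 273.15 = 58.6550 + 273.15 = 331.8050 K
exponent = -Ea / (R * T_K) = -53772.7960 / (8.314 * 331.8050) = -19.4926
k = A * exp(exponent) = 874787.6980 * exp(-19.4926) = 0.00299486 1/s


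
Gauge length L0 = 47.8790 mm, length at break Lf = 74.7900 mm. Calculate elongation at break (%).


Formula: Elongation = (Lf - L0) / L0 * 100
Substituting: Elongation = (74.7900 - 47.8790) / 47.8790 * 100
Result: 56.2063 %


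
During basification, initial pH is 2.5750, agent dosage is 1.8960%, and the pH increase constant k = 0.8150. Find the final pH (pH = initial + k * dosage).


Formula: pH_final = pH_initial + k * base_pct
Substituting: pH_final = 2.5750 + 0.8150 * 1.8960
Result: 4.1202


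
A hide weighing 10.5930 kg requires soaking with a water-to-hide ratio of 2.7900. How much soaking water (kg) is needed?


Formula: Water = hide_weight * ratio
Substituting: Water = 10.5930 * 2.7900
Result: 29.5545 kg


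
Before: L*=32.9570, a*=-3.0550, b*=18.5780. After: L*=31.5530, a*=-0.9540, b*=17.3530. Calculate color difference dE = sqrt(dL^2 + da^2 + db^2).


dL = -1.4040, da = 2.1010, db = -1.2250
dE = sqrt((-1.4040)^2 + 2.1010^2 + (-1.2250)^2) = 2.8082


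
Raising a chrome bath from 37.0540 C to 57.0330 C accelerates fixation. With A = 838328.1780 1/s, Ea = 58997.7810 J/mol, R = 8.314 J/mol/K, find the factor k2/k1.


T1 = 37.0540 + 273.15 = 310.2040 K; T2 = 57.0330 + 273.15 = 330.1830 K
k1 = A * exp(-Ea/(R*T1)) = 838328.1780 * exp(-58997.7810/(8.314*310.2040)) = 9.7395e-05 1/s
k2 = A * exp(-Ea/(R*T2)) = 838328.1780 * exp(-58997.7810/(8.314*330.1830)) = 3.8876e-04 1/s
k2/k1 = 3.8876e-04 / 9.7395e-05 = 3.9916


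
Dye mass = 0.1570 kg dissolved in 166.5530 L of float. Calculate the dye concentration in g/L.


Formula: Conc = dye_mass(kg) / volume(L) * 1000
Substituting: Conc = 0.1570 / 166.5530 * 1000
Result: 0.9426 g/L


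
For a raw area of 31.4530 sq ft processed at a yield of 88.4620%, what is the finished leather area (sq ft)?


Formula: finished = raw * yield / 100
Substituting: finished = 31.4530 * 88.4620 / 100
Result: 27.8240 sq ft


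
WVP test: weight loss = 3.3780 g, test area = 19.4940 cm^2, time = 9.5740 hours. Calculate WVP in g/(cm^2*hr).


Formula: WVP = loss / (area * time)
Substituting: WVP = 3.3780 / (19.4940 * 9.5740)
Result: 0.0180994 g/(cm^2*hr)


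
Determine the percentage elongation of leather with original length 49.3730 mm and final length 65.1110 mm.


Formula: Elongation = (Lf - L0) / L0 * 100
Substituting: Elongation = (65.1110 - 49.3730) / 49.3730 * 100
Result: 31.8757 %


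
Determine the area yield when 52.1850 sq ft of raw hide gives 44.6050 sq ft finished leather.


Formula: Yield = finished / raw * 100
Substituting: Yield = 44.6050 / 52.1850 * 100
Result: 85.4748 %


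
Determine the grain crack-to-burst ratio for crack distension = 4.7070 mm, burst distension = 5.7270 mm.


Formula: Ratio = crack / burst
Substituting: Ratio = 4.7070 / 5.7270
Result: 0.8219


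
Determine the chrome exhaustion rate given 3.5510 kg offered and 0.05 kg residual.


Formula: Uptake = (offered - residual) / offered * 100
Substituting: Uptake = (3.5510 - 0.05) / 3.5510 * 100
Result: 98.5919 %


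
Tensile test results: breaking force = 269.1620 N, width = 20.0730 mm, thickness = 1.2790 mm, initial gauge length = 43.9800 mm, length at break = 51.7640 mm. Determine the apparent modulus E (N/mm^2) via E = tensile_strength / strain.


TS = F / (w * t) = 269.1620 / (20.0730 * 1.2790) = 10.4841 N/mm^2
strain = (Lf - L0) / L0 = (51.7640 - 43.9800) / 43.9800 = 0.1770
E = TS / strain = 10.4841 / 0.1770 = 59.2357 N/mm^2


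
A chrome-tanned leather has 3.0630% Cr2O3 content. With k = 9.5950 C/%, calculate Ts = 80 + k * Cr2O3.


Formula: Ts = 80 + k * Cr2O3
Substituting: Ts = 80 + 9.5950 * 3.0630
Result: 109.3895 C


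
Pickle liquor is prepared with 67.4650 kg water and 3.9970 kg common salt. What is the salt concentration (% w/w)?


Formula: Conc = salt / (water + salt) * 100
Substituting: Conc = 3.9970 / (67.4650 + 3.9970) * 100
Result: 5.5932 %


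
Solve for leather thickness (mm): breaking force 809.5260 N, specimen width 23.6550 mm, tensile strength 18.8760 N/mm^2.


Formula: t = F / (TS * w)
Substituting: t = 809.5260 / (18.8760 * 23.6550)
Result: 1.8130 mm


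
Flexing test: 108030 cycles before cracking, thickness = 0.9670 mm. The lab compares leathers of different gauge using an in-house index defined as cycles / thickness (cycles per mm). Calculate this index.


Formula: Index = cycles / thickness
Substituting: Index = 108030 / 0.9670
Result: 111716.6494 cycles/mm


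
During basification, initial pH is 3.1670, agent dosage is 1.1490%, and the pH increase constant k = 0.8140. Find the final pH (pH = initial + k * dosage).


Formula: pH_final = pH_initial + k * base_pct
Substituting: pH_final = 3.1670 + 0.8140 * 1.1490
Result: 4.1023


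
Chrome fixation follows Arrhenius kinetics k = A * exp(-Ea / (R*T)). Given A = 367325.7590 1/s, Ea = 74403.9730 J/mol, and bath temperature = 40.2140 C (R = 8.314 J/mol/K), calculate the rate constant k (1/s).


T_K = T_C + 273.15 = 40.2140 + 273.15 = 313.3640 K
exponent = -Ea / (R * T_K) = -74403.9730 / (8.314 * 313.3640) = -28.5586
k = A * exp(exponent) = 367325.7590 * exp(-28.5586) = 1.4528e-07 1/s


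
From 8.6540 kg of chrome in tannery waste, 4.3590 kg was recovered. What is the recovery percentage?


Formula: Recovery = recovered / input * 100
Substituting: Recovery = 4.3590 / 8.6540 * 100
Result: 50.3698 %


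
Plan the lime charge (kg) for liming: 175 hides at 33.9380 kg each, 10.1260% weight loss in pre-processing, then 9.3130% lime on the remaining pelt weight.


Total_raw = N * avg_wt = 175 * 33.9380 = 5939.1500 kg
Substrate = Total_raw * (1 - loss/100) = 5939.1500 * (1 - 10.1260/100) = 5337.7517 kg
Lime = Substrate * pct / 100 = 5337.7517 * 9.3130 / 100 = 497.1048 kg


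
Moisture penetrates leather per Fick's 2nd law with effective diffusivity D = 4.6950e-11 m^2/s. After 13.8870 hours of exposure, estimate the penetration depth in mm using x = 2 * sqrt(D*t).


t = 13.8870 hr * 3600 = 49993.2000 s
D * t = 4.6950e-11 * 49993.2000 = 2.3472e-06
x = 2 * sqrt(D*t) = 2 * sqrt(2.3472e-06) = 0.0030641 m = 3.0641 mm


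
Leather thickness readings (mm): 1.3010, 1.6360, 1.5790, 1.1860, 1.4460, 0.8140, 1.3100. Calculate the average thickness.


Formula: Average = sum / n
Substituting: Average = 9.2720 / 7
Result: 1.3246 mm


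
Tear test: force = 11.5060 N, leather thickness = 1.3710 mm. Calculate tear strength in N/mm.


Formula: Tear strength = force / thickness
Substituting: Tear strength = 11.5060 / 1.3710
Result: 8.3924 N/mm


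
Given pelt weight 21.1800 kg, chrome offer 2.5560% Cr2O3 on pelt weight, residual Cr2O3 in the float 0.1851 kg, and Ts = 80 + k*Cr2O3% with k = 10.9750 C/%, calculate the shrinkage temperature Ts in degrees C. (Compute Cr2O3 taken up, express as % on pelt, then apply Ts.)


Offered = pelt * offer_pct / 100 = 21.1800 * 2.5560 / 100 = 0.5414 kg
Uptake = offered - residual = 0.5414 - 0.1851 = 0.3563 kg
Cr2O3% on pelt = uptake / pelt * 100 = 0.3563 / 21.1800 * 100 = 1.6821 %
Ts = 80 + k * Cr2O3% = 80 + 10.9750 * 1.6821 = 98.4606 C


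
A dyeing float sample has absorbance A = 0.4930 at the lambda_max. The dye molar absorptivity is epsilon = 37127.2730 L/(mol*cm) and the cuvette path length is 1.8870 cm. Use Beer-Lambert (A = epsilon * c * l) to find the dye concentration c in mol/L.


Formula: c = A / (epsilon * l)
Substituting: c = 0.4930 / (37127.2730 * 1.8870)
Result: 7.0369e-06 mol/L


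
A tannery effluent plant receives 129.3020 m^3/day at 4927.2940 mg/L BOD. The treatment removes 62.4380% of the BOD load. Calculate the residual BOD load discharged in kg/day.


Load_in = volume * conc / 1000 = 129.3020 * 4927.2940 / 1000 = 637.1090 kg/day
Removed = Load_in * eff / 100 = 637.1090 * 62.4380 / 100 = 397.7981 kg/day
Load_out = Load_in - Removed = 637.1090 - 397.7981 = 239.3109 kg/day


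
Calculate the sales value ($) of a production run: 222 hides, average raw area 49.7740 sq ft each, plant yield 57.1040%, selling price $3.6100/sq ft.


Raw_total = N * avg_area = 222 * 49.7740 = 11049.8280 sq ft
Finished = Raw_total * yield / 100 = 11049.8280 * 57.1040 / 100 = 6309.8938 sq ft
Value = Finished * price = 6309.8938 * 3.6100 = 22778.7165 $


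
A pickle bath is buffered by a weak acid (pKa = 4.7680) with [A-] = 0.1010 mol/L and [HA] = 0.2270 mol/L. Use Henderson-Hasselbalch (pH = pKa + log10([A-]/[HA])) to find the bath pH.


ratio = [A-] / [HA] = 0.1010 / 0.2270 = 0.4449
log10(ratio) = -0.3517
pH = pKa + log10(ratio) = 4.7680 - 0.3517 = 4.4163


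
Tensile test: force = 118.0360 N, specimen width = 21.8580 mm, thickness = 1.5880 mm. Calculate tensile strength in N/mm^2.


Formula: TS = force / (width * thickness)
Substituting: TS = 118.0360 / (21.8580 * 1.5880)
Result: 3.4006 N/mm^2


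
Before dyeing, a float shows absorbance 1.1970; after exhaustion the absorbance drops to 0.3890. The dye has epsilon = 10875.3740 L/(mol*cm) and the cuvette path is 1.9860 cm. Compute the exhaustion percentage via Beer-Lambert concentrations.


c_initial = A_i / (epsilon * l) = 1.1970 / (10875.3740 * 1.9860) = 5.5421e-05 mol/L
c_final = A_f / (epsilon * l) = 0.3890 / (10875.3740 * 1.9860) = 1.8011e-05 mol/L
Exhaustion = (c_initial - c_final) / c_initial * 100 = (5.5421e-05 - 1.8011e-05) / 5.5421e-05 * 100 = 67.5021 %


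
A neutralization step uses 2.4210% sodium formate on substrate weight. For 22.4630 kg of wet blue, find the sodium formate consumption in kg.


Formula: Neutralizer = substrate * pct / 100
Substituting: Neutralizer = 22.4630 * 2.4210 / 100
Result: 0.5438 kg


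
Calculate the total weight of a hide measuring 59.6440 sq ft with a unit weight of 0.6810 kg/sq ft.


Formula: Weight = area * weight_per_sqft
Substituting: Weight = 59.6440 * 0.6810
Result: 40.6176 kg


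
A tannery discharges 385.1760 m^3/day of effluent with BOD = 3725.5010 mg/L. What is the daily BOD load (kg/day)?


Formula: BOD_load = volume * conc / 1000
Substituting: BOD_load = 385.1760 * 3725.5010 / 1000
Result: 1434.9736 kg/day


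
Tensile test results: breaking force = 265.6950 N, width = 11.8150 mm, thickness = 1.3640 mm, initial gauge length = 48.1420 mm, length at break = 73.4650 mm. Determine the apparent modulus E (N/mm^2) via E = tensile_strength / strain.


TS = F / (w * t) = 265.6950 / (11.8150 * 1.3640) = 16.4868 N/mm^2
strain = (Lf - L0) / L0 = (73.4650 - 48.1420) / 48.1420 = 0.5260
E = TS / strain = 16.4868 / 0.5260 = 31.3433 N/mm^2
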